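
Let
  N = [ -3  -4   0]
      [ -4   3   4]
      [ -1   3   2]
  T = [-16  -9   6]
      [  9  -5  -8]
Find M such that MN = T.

Since N sits to the right of M, M = TN⁻¹.
det N = 2; the adjugate gives N⁻¹ = [[-3, 4, -8], [2, -3, 6], [-9/2, 13/2, -25/2]].
M = TN⁻¹ = [[-16, -9, 6], [9, -5, -8]] · [[-3, 4, -8], [2, -3, 6], [-9/2, 13/2, -25/2]] = [[3, 2, -1], [-1, -1, -2]].

M = [[3, 2, -1], [-1, -1, -2]]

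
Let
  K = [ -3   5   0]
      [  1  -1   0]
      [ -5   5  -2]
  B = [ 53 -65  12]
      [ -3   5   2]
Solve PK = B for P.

Since K sits to the right of P, P = BK⁻¹.
K has determinant 4; K⁻¹ = [[1/2, 5/2, 0], [1/2, 3/2, 0], [0, -5/2, -1/2]].
P = BK⁻¹ = [[53, -65, 12], [-3, 5, 2]] · [[1/2, 5/2, 0], [1/2, 3/2, 0], [0, -5/2, -1/2]] = [[-6, 5, -6], [1, -5, -1]].

P = [[-6, 5, -6], [1, -5, -1]]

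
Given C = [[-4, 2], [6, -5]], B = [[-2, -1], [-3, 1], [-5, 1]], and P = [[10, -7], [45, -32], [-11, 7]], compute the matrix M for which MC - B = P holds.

M = [[1, 2], [-3, 5], [4, 0]]

MC = P + B = [[8, -8], [42, -31], [-16, 8]].
Right-multiplying both sides by C⁻¹ gives M = (P + B)C⁻¹.
det C = 8, so C⁻¹ = [[-5/8, -1/4], [-3/4, -1/2]].
M = (P + B)C⁻¹ = [[1, 2], [-3, 5], [4, 0]].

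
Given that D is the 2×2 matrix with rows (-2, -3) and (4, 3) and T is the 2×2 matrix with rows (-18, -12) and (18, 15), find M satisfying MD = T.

D is on the right of M, so right-multiply by D⁻¹: M = TD⁻¹.
det D = 6, so D⁻¹ = [[1/2, 1/2], [-2/3, -1/3]].
M = TD⁻¹ = [[-18, -12], [18, 15]] · [[1/2, 1/2], [-2/3, -1/3]] = [[-1, -5], [-1, 4]].

M = [[-1, -5], [-1, 4]]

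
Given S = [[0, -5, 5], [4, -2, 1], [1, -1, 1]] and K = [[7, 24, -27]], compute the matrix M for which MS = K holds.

Right-multiplying both sides by S⁻¹ gives M = KS⁻¹.
S has determinant 5; S⁻¹ = [[-1/5, 0, 1], [-3/5, -1, 4], [-2/5, -1, 4]].
M = KS⁻¹ = [[7, 24, -27]] · [[-1/5, 0, 1], [-3/5, -1, 4], [-2/5, -1, 4]] = [[-5, 3, -5]].

M = [[-5, 3, -5]]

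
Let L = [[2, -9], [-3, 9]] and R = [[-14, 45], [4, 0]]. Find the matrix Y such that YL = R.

Since L sits to the right of Y, Y = RL⁻¹.
L has determinant -9; L⁻¹ = [[-1, -1], [-1/3, -2/9]].
Y = RL⁻¹ = [[-14, 45], [4, 0]] · [[-1, -1], [-1/3, -2/9]] = [[-1, 4], [-4, -4]].

Y = [[-1, 4], [-4, -4]]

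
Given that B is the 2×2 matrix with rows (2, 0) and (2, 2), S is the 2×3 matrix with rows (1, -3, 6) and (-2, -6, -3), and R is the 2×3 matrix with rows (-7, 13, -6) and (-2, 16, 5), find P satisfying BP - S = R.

BP = R + S = [[-6, 10, 0], [-4, 10, 2]].
Since B multiplies P on the left, P = B⁻¹(R + S).
det B = 4, so B⁻¹ = [[1/2, 0], [-1/2, 1/2]].
P = B⁻¹(R + S) = [[-3, 5, 0], [1, 0, 1]].

P = [[-3, 5, 0], [1, 0, 1]]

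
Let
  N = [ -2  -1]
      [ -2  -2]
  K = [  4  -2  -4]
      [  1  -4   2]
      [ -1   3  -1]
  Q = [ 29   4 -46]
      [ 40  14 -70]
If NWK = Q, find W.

W = [[-2, 4, 5], [-4, 3, -2]]

W = N⁻¹QK⁻¹ (apply N⁻¹ on the left and K⁻¹ on the right).
det N = 2; the adjugate gives N⁻¹ = [[-1, 1/2], [1, -1]].
det K = -2, so K⁻¹ = [[1, 7, 10], [1/2, 4, 6], [1/2, 5, 7]].
N⁻¹Q = [[-9, 3, 11], [-11, -10, 24]].
W = (N⁻¹Q)K⁻¹ = [[-2, 4, 5], [-4, 3, -2]].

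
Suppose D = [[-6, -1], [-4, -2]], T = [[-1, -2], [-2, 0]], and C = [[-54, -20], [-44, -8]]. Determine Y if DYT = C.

Isolating Y: multiply by D⁻¹ from the left and T⁻¹ from the right, so Y = D⁻¹CT⁻¹.
det D = 8; the adjugate gives D⁻¹ = [[-1/4, 1/8], [1/2, -3/4]].
det T = -4, so T⁻¹ = [[0, -1/2], [-1/2, 1/4]].
D⁻¹C = [[8, 4], [6, -4]].
Y = (D⁻¹C)T⁻¹ = [[-2, -3], [2, -4]].

Y = [[-2, -3], [2, -4]]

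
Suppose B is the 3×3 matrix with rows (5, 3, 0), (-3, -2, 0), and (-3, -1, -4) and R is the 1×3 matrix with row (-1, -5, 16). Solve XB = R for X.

B is on the right of X, so right-multiply by B⁻¹: X = RB⁻¹.
det B = 4, so B⁻¹ = [[2, 3, 0], [-3, -5, 0], [-3/4, -1, -1/4]].
X = RB⁻¹ = [[-1, -5, 16]] · [[2, 3, 0], [-3, -5, 0], [-3/4, -1, -1/4]] = [[1, 6, -4]].

X = [[1, 6, -4]]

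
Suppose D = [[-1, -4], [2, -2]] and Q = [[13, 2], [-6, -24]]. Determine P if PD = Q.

Since D sits to the right of P, P = QD⁻¹.
det D = 10, so D⁻¹ = [[-1/5, 2/5], [-1/5, -1/10]].
P = QD⁻¹ = [[13, 2], [-6, -24]] · [[-1/5, 2/5], [-1/5, -1/10]] = [[-3, 5], [6, 0]].

P = [[-3, 5], [6, 0]]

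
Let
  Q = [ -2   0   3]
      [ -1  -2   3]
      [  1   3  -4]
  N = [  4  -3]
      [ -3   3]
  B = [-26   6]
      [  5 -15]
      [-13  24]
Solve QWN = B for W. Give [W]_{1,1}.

4

Left-multiply by Q⁻¹ and right-multiply by N⁻¹: W = Q⁻¹BN⁻¹.
det Q = -1, so Q⁻¹ = [[1, -9, -6], [1, -5, -3], [1, -6, -4]].
det N = 3; the adjugate gives N⁻¹ = [[1, 1], [1, 4/3]].
Q⁻¹B = [[7, -3], [-12, 9], [-4, 0]].
W = (Q⁻¹B)N⁻¹ = [[4, 3], [-3, 0], [-4, -4]].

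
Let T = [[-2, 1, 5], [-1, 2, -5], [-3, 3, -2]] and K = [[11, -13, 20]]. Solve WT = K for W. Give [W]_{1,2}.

Right-multiplying both sides by T⁻¹ gives W = KT⁻¹.
det T = 6; the adjugate gives T⁻¹ = [[11/6, 17/6, -5/2], [13/6, 19/6, -5/2], [1/2, 1/2, -1/2]].
W = KT⁻¹ = [[11, -13, 20]] · [[11/6, 17/6, -5/2], [13/6, 19/6, -5/2], [1/2, 1/2, -1/2]] = [[2, 0, -5]].

0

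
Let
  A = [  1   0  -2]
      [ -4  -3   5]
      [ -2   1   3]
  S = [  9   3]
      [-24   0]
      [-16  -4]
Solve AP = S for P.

A is on the left of P, so left-multiply by A⁻¹: P = A⁻¹S.
det A = 6; the adjugate gives A⁻¹ = [[-7/3, -1/3, -1], [1/3, -1/6, 1/2], [-5/3, -1/6, -1/2]].
P = A⁻¹S = [[-7/3, -1/3, -1], [1/3, -1/6, 1/2], [-5/3, -1/6, -1/2]] · [[9, 3], [-24, 0], [-16, -4]] = [[3, -3], [-1, -1], [-3, -3]].

P = [[3, -3], [-1, -1], [-3, -3]]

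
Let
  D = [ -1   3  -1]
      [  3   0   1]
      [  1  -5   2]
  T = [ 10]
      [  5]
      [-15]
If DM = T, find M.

D is on the left of M, so left-multiply by D⁻¹: M = D⁻¹T.
det D = -5, so D⁻¹ = [[-1, 1/5, -3/5], [1, 1/5, 2/5], [3, 2/5, 9/5]].
M = D⁻¹T = [[-1, 1/5, -3/5], [1, 1/5, 2/5], [3, 2/5, 9/5]] · [[10], [5], [-15]] = [[0], [5], [5]].

M = [[0], [5], [5]]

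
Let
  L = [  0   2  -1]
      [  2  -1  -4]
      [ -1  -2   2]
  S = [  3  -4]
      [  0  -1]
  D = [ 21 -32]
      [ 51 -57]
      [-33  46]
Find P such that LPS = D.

Left-multiply by L⁻¹ and right-multiply by S⁻¹: P = L⁻¹DS⁻¹.
L has determinant 5; L⁻¹ = [[-2, -2/5, -9/5], [0, -1/5, -2/5], [-1, -2/5, -4/5]].
det S = -3, so S⁻¹ = [[1/3, -4/3], [0, -1]].
L⁻¹D = [[-3, 4], [3, -7], [-15, 18]].
P = (L⁻¹D)S⁻¹ = [[-1, 0], [1, 3], [-5, 2]].

P = [[-1, 0], [1, 3], [-5, 2]]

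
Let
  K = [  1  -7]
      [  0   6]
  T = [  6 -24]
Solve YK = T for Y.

Y = [[6, 3]]

K is on the right of Y, so right-multiply by K⁻¹: Y = TK⁻¹.
K has determinant 6; K⁻¹ = [[1, 7/6], [0, 1/6]].
Y = TK⁻¹ = [[6, -24]] · [[1, 7/6], [0, 1/6]] = [[6, 3]].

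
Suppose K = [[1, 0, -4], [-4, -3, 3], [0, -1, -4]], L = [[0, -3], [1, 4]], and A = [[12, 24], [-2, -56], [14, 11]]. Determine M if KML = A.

M = K⁻¹AL⁻¹ (apply K⁻¹ on the left and L⁻¹ on the right).
det K = -1; the adjugate gives K⁻¹ = [[-15, -4, 12], [16, 4, -13], [-4, -1, 3]].
det L = 3; the adjugate gives L⁻¹ = [[4/3, 1], [-1/3, 0]].
K⁻¹A = [[-4, -4], [2, 17], [-4, -7]].
M = (K⁻¹A)L⁻¹ = [[-4, -4], [-3, 2], [-3, -4]].

M = [[-4, -4], [-3, 2], [-3, -4]]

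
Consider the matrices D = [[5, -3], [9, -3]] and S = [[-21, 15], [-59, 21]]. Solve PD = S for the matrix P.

P = [[-6, 1], [-1, -6]]

Since D sits to the right of P, P = SD⁻¹.
det D = 12, so D⁻¹ = [[-1/4, 1/4], [-3/4, 5/12]].
P = SD⁻¹ = [[-21, 15], [-59, 21]] · [[-1/4, 1/4], [-3/4, 5/12]] = [[-6, 1], [-1, -6]].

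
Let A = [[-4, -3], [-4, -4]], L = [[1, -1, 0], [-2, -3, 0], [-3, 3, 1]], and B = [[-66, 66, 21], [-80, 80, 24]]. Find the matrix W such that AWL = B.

Left-multiply by A⁻¹ and right-multiply by L⁻¹: W = A⁻¹BL⁻¹.
A has determinant 4; A⁻¹ = [[-1, 3/4], [1, -1]].
det L = -5, so L⁻¹ = [[3/5, -1/5, 0], [-2/5, -1/5, 0], [3, 0, 1]].
A⁻¹B = [[6, -6, -3], [14, -14, -3]].
W = (A⁻¹B)L⁻¹ = [[-3, 0, -3], [5, 0, -3]].

W = [[-3, 0, -3], [5, 0, -3]]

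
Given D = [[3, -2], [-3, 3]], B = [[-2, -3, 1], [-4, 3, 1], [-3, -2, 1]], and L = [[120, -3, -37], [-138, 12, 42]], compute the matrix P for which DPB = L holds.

P = [[-2, -3, -4], [1, 4, 0]]

Isolating P: multiply by D⁻¹ from the left and B⁻¹ from the right, so P = D⁻¹LB⁻¹.
D has determinant 3; D⁻¹ = [[1, 2/3], [1, 1]].
B has determinant 4; B⁻¹ = [[5/4, 1/4, -3/2], [1/4, 1/4, -1/2], [17/4, 5/4, -9/2]].
D⁻¹L = [[28, 5, -9], [-18, 9, 5]].
P = (D⁻¹L)B⁻¹ = [[-2, -3, -4], [1, 4, 0]].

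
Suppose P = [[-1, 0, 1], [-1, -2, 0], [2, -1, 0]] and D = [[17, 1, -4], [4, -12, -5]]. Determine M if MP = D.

M = [[-4, -3, 5], [-5, 5, 2]]

P is on the right of M, so right-multiply by P⁻¹: M = DP⁻¹.
P has determinant 5; P⁻¹ = [[0, -1/5, 2/5], [0, -2/5, -1/5], [1, -1/5, 2/5]].
M = DP⁻¹ = [[17, 1, -4], [4, -12, -5]] · [[0, -1/5, 2/5], [0, -2/5, -1/5], [1, -1/5, 2/5]] = [[-4, -3, 5], [-5, 5, 2]].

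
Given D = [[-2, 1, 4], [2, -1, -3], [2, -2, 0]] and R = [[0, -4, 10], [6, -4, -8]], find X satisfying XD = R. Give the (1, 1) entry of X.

D is on the right of X, so right-multiply by D⁻¹: X = RD⁻¹.
det D = -2; the adjugate gives D⁻¹ = [[3, 4, -1/2], [3, 4, -1], [1, 1, 0]].
X = RD⁻¹ = [[0, -4, 10], [6, -4, -8]] · [[3, 4, -1/2], [3, 4, -1], [1, 1, 0]] = [[-2, -6, 4], [-2, 0, 1]].

-2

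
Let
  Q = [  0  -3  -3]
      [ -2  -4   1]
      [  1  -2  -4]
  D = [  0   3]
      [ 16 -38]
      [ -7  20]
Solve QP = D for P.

P = [[-3, 6], [-2, 5], [2, -6]]

Left-multiplying both sides by Q⁻¹ gives P = Q⁻¹D.
det Q = -3, so Q⁻¹ = [[-6, 2, 5], [7/3, -1, -2], [-8/3, 1, 2]].
P = Q⁻¹D = [[-6, 2, 5], [7/3, -1, -2], [-8/3, 1, 2]] · [[0, 3], [16, -38], [-7, 20]] = [[-3, 6], [-2, 5], [2, -6]].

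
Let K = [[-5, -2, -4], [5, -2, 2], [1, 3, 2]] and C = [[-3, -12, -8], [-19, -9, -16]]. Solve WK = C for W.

K is on the right of W, so right-multiply by K⁻¹: W = CK⁻¹.
K has determinant -2; K⁻¹ = [[5, 4, 6], [4, 3, 5], [-17/2, -13/2, -10]].
W = CK⁻¹ = [[-3, -12, -8], [-19, -9, -16]] · [[5, 4, 6], [4, 3, 5], [-17/2, -13/2, -10]] = [[5, 4, 2], [5, 1, 1]].

W = [[5, 4, 2], [5, 1, 1]]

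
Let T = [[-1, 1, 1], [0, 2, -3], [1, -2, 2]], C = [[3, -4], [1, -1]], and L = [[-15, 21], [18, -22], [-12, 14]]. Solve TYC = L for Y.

Y = T⁻¹LC⁻¹ (apply T⁻¹ on the left and C⁻¹ on the right).
T has determinant -3; T⁻¹ = [[2/3, 4/3, 5/3], [1, 1, 1], [2/3, 1/3, 2/3]].
C has determinant 1; C⁻¹ = [[-1, 4], [-1, 3]].
T⁻¹L = [[-6, 8], [-9, 13], [-12, 16]].
Y = (T⁻¹L)C⁻¹ = [[-2, 0], [-4, 3], [-4, 0]].

Y = [[-2, 0], [-4, 3], [-4, 0]]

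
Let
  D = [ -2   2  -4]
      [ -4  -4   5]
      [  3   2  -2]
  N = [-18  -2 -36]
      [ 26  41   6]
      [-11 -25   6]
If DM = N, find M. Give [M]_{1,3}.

6

D is on the left of M, so left-multiply by D⁻¹: M = D⁻¹N.
det D = 2, so D⁻¹ = [[-1, -2, -3], [7/2, 8, 13], [2, 5, 8]].
M = D⁻¹N = [[-1, -2, -3], [7/2, 8, 13], [2, 5, 8]] · [[-18, -2, -36], [26, 41, 6], [-11, -25, 6]] = [[-1, -5, 6], [2, -4, 0], [6, 1, 6]].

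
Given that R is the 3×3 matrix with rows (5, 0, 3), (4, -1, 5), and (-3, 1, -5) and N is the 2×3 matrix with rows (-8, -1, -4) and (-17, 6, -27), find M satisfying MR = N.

M = [[-3, 4, 3], [1, -4, 2]]

Right-multiplying both sides by R⁻¹ gives M = NR⁻¹.
R has determinant 3; R⁻¹ = [[0, 1, 1], [5/3, -16/3, -13/3], [1/3, -5/3, -5/3]].
M = NR⁻¹ = [[-8, -1, -4], [-17, 6, -27]] · [[0, 1, 1], [5/3, -16/3, -13/3], [1/3, -5/3, -5/3]] = [[-3, 4, 3], [1, -4, 2]].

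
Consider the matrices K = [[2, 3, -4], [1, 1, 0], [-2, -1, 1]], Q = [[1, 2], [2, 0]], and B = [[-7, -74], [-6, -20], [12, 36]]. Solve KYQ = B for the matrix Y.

Y = [[-5, -1], [-5, 3], [3, -2]]

Isolating Y: multiply by K⁻¹ from the left and Q⁻¹ from the right, so Y = K⁻¹BQ⁻¹.
det K = -5, so K⁻¹ = [[-1/5, -1/5, -4/5], [1/5, 6/5, 4/5], [-1/5, 4/5, 1/5]].
Q has determinant -4; Q⁻¹ = [[0, 1/2], [1/2, -1/4]].
K⁻¹B = [[-7, -10], [1, -10], [-1, 6]].
Y = (K⁻¹B)Q⁻¹ = [[-5, -1], [-5, 3], [3, -2]].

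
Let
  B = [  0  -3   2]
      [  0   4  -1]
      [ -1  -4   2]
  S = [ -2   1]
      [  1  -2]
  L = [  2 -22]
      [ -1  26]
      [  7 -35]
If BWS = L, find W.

Left-multiply by B⁻¹ and right-multiply by S⁻¹: W = B⁻¹LS⁻¹.
B has determinant 5; B⁻¹ = [[4/5, -2/5, -1], [1/5, 2/5, 0], [4/5, 3/5, 0]].
det S = 3; the adjugate gives S⁻¹ = [[-2/3, -1/3], [-1/3, -2/3]].
B⁻¹L = [[-5, 7], [0, 6], [1, -2]].
W = (B⁻¹L)S⁻¹ = [[1, -3], [-2, -4], [0, 1]].

W = [[1, -3], [-2, -4], [0, 1]]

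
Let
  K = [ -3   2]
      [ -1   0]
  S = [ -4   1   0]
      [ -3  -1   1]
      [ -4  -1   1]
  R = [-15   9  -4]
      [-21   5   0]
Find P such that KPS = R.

Isolating P: multiply by K⁻¹ from the left and S⁻¹ from the right, so P = K⁻¹RS⁻¹.
det K = 2, so K⁻¹ = [[0, -1], [1/2, -3/2]].
det S = -1; the adjugate gives S⁻¹ = [[0, 1, -1], [1, 4, -4], [1, 8, -7]].
K⁻¹R = [[21, -5, 0], [24, -3, -2]].
P = (K⁻¹R)S⁻¹ = [[-5, 1, -1], [-5, -4, 2]].

P = [[-5, 1, -1], [-5, -4, 2]]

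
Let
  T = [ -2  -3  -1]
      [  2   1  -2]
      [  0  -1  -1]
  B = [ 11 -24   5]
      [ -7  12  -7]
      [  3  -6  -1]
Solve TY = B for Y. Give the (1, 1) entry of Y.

T is on the left of Y, so left-multiply by T⁻¹: Y = T⁻¹B.
det T = 2, so T⁻¹ = [[-3/2, -1, 7/2], [1, 1, -3], [-1, -1, 2]].
Y = T⁻¹B = [[-3/2, -1, 7/2], [1, 1, -3], [-1, -1, 2]] · [[11, -24, 5], [-7, 12, -7], [3, -6, -1]] = [[1, 3, -4], [-5, 6, 1], [2, 0, 0]].

1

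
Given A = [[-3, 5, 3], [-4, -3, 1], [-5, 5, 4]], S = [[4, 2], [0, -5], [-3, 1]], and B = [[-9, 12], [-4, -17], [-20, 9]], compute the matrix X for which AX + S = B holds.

X = [[3, 2], [-2, 2], [2, 2]]

AX = B − S = [[-13, 10], [-4, -12], [-17, 8]].
A is on the left of X, so left-multiply by A⁻¹: X = A⁻¹(B − S).
det A = 1; the adjugate gives A⁻¹ = [[-17, -5, 14], [11, 3, -9], [-35, -10, 29]].
X = A⁻¹(B − S) = [[3, 2], [-2, 2], [2, 2]].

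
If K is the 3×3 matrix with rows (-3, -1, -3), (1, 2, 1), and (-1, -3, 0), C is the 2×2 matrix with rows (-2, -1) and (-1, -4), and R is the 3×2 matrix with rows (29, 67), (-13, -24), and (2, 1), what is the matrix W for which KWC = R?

W = [[-2, 0], [1, 0], [4, 5]]

Left-multiply by K⁻¹ and right-multiply by C⁻¹: W = K⁻¹RC⁻¹.
det K = -5, so K⁻¹ = [[-3/5, -9/5, -1], [1/5, 3/5, 0], [1/5, 8/5, 1]].
det C = 7, so C⁻¹ = [[-4/7, 1/7], [1/7, -2/7]].
K⁻¹R = [[4, 2], [-2, -1], [-13, -24]].
W = (K⁻¹R)C⁻¹ = [[-2, 0], [1, 0], [4, 5]].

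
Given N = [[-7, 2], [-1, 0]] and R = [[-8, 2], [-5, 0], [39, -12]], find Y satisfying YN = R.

Right-multiplying both sides by N⁻¹ gives Y = RN⁻¹.
det N = 2, so N⁻¹ = [[0, -1], [1/2, -7/2]].
Y = RN⁻¹ = [[-8, 2], [-5, 0], [39, -12]] · [[0, -1], [1/2, -7/2]] = [[1, 1], [0, 5], [-6, 3]].

Y = [[1, 1], [0, 5], [-6, 3]]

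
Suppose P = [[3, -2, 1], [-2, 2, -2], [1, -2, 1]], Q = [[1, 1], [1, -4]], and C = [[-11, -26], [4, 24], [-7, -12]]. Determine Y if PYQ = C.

Left-multiply by P⁻¹ and right-multiply by Q⁻¹: Y = P⁻¹CQ⁻¹.
P has determinant -4; P⁻¹ = [[1/2, 0, -1/2], [0, -1/2, -1], [-1/2, -1, -1/2]].
det Q = -5; the adjugate gives Q⁻¹ = [[4/5, 1/5], [1/5, -1/5]].
P⁻¹C = [[-2, -7], [5, 0], [5, -5]].
Y = (P⁻¹C)Q⁻¹ = [[-3, 1], [4, 1], [3, 2]].

Y = [[-3, 1], [4, 1], [3, 2]]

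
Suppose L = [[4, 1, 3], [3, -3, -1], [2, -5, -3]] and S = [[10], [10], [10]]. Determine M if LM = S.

M = [[0], [-5], [5]]

Left-multiplying both sides by L⁻¹ gives M = L⁻¹S.
L has determinant -4; L⁻¹ = [[-1, 3, -2], [-7/4, 9/2, -13/4], [9/4, -11/2, 15/4]].
M = L⁻¹S = [[-1, 3, -2], [-7/4, 9/2, -13/4], [9/4, -11/2, 15/4]] · [[10], [10], [10]] = [[0], [-5], [5]].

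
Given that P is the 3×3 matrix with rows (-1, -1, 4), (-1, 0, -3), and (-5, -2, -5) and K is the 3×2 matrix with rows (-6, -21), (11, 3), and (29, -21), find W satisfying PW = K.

W = [[-5, 6], [3, 3], [-2, -3]]

P is on the left of W, so left-multiply by P⁻¹: W = P⁻¹K.
P has determinant 4; P⁻¹ = [[-3/2, -13/4, 3/4], [5/2, 25/4, -7/4], [1/2, 3/4, -1/4]].
W = P⁻¹K = [[-3/2, -13/4, 3/4], [5/2, 25/4, -7/4], [1/2, 3/4, -1/4]] · [[-6, -21], [11, 3], [29, -21]] = [[-5, 6], [3, 3], [-2, -3]].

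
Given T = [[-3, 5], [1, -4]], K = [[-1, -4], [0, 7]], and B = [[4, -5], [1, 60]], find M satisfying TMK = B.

M = T⁻¹BK⁻¹ (apply T⁻¹ on the left and K⁻¹ on the right).
T has determinant 7; T⁻¹ = [[-4/7, -5/7], [-1/7, -3/7]].
K has determinant -7; K⁻¹ = [[-1, -4/7], [0, 1/7]].
T⁻¹B = [[-3, -40], [-1, -25]].
M = (T⁻¹B)K⁻¹ = [[3, -4], [1, -3]].

M = [[3, -4], [1, -3]]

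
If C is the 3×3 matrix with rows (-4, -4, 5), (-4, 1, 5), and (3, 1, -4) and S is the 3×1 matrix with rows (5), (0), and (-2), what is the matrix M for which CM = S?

M = [[1], [-1], [1]]

C is on the left of M, so left-multiply by C⁻¹: M = C⁻¹S.
C has determinant 5; C⁻¹ = [[-9/5, -11/5, -5], [-1/5, 1/5, 0], [-7/5, -8/5, -4]].
M = C⁻¹S = [[-9/5, -11/5, -5], [-1/5, 1/5, 0], [-7/5, -8/5, -4]] · [[5], [0], [-2]] = [[1], [-1], [1]].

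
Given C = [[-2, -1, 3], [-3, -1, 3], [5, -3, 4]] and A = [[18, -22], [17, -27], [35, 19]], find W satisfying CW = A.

C is on the left of W, so left-multiply by C⁻¹: W = C⁻¹A.
det C = 5, so C⁻¹ = [[1, -1, 0], [27/5, -23/5, -3/5], [14/5, -11/5, -1/5]].
W = C⁻¹A = [[1, -1, 0], [27/5, -23/5, -3/5], [14/5, -11/5, -1/5]] · [[18, -22], [17, -27], [35, 19]] = [[1, 5], [-2, -6], [6, -6]].

W = [[1, 5], [-2, -6], [6, -6]]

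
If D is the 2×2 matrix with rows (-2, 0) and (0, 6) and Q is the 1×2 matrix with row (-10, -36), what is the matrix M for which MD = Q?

M = [[5, -6]]

D is on the right of M, so right-multiply by D⁻¹: M = QD⁻¹.
det D = -12, so D⁻¹ = [[-1/2, 0], [0, 1/6]].
M = QD⁻¹ = [[-10, -36]] · [[-1/2, 0], [0, 1/6]] = [[5, -6]].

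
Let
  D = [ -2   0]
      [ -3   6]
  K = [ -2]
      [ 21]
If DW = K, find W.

D is on the left of W, so left-multiply by D⁻¹: W = D⁻¹K.
det D = -12, so D⁻¹ = [[-1/2, 0], [-1/4, 1/6]].
W = D⁻¹K = [[-1/2, 0], [-1/4, 1/6]] · [[-2], [21]] = [[1], [4]].

W = [[1], [4]]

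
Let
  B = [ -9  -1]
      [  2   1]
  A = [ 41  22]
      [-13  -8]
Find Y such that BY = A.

Y = [[-4, -2], [-5, -4]]

Left-multiplying both sides by B⁻¹ gives Y = B⁻¹A.
det B = -7, so B⁻¹ = [[-1/7, -1/7], [2/7, 9/7]].
Y = B⁻¹A = [[-1/7, -1/7], [2/7, 9/7]] · [[41, 22], [-13, -8]] = [[-4, -2], [-5, -4]].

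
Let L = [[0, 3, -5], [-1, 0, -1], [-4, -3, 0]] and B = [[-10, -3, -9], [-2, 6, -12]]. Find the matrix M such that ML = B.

M = [[3, -6, 4], [2, 2, 0]]

L is on the right of M, so right-multiply by L⁻¹: M = BL⁻¹.
det L = -3; the adjugate gives L⁻¹ = [[1, -5, 1], [-4/3, 20/3, -5/3], [-1, 4, -1]].
M = BL⁻¹ = [[-10, -3, -9], [-2, 6, -12]] · [[1, -5, 1], [-4/3, 20/3, -5/3], [-1, 4, -1]] = [[3, -6, 4], [2, 2, 0]].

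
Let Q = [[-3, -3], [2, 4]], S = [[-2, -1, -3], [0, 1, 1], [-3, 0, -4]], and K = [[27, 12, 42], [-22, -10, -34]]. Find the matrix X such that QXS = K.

X = [[2, -1, 1], [1, 0, 0]]

X = Q⁻¹KS⁻¹ (apply Q⁻¹ on the left and S⁻¹ on the right).
det Q = -6, so Q⁻¹ = [[-2/3, -1/2], [1/3, 1/2]].
det S = 2, so S⁻¹ = [[-2, -2, 1], [-3/2, -1/2, 1], [3/2, 3/2, -1]].
Q⁻¹K = [[-7, -3, -11], [-2, -1, -3]].
X = (Q⁻¹K)S⁻¹ = [[2, -1, 1], [1, 0, 0]].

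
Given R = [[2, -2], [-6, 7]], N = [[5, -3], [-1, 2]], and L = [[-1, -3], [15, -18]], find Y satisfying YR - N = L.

YR = L + N = [[4, -6], [14, -16]].
R is on the right of Y, so right-multiply by R⁻¹: Y = (L + N)R⁻¹.
det R = 2; the adjugate gives R⁻¹ = [[7/2, 1], [3, 1]].
Y = (L + N)R⁻¹ = [[-4, -2], [1, -2]].

Y = [[-4, -2], [1, -2]]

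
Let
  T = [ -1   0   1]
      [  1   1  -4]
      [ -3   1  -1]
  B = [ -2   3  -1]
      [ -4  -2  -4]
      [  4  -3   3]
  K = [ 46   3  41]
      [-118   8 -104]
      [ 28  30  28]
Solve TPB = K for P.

P = [[4, 5, 5], [-5, -4, 4], [-1, -4, 5]]

P = T⁻¹KB⁻¹ (apply T⁻¹ on the left and B⁻¹ on the right).
T has determinant 1; T⁻¹ = [[3, 1, -1], [13, 4, -3], [4, 1, -1]].
det B = 4; the adjugate gives B⁻¹ = [[-9/2, -3/2, -7/2], [-1, -1/2, -1], [5, 3/2, 4]].
T⁻¹K = [[-8, -13, -9], [42, -19, 33], [38, -10, 32]].
P = (T⁻¹K)B⁻¹ = [[4, 5, 5], [-5, -4, 4], [-1, -4, 5]].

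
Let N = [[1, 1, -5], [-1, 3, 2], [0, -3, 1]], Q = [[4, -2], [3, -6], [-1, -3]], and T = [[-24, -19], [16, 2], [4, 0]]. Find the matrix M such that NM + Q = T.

M = [[-3, -2], [0, 0], [5, 3]]

NM = T − Q = [[-28, -17], [13, 8], [5, 3]].
Since N multiplies M on the left, M = N⁻¹(T − Q).
det N = -5, so N⁻¹ = [[-9/5, -14/5, -17/5], [-1/5, -1/5, -3/5], [-3/5, -3/5, -4/5]].
M = N⁻¹(T − Q) = [[-3, -2], [0, 0], [5, 3]].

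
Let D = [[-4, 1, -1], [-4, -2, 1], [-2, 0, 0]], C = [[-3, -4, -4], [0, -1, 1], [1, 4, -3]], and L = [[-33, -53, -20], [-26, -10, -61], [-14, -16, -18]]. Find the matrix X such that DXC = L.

X = [[-2, 4, 1], [-1, 5, 0], [-1, 4, 5]]

Isolating X: multiply by D⁻¹ from the left and C⁻¹ from the right, so X = D⁻¹LC⁻¹.
det D = 2, so D⁻¹ = [[0, 0, -1/2], [-1, -1, 4], [-2, -1, 6]].
det C = -5; the adjugate gives C⁻¹ = [[1/5, 28/5, 8/5], [-1/5, -13/5, -3/5], [-1/5, -8/5, -3/5]].
D⁻¹L = [[7, 8, 9], [3, -1, 9], [8, 20, -7]].
X = (D⁻¹L)C⁻¹ = [[-2, 4, 1], [-1, 5, 0], [-1, 4, 5]].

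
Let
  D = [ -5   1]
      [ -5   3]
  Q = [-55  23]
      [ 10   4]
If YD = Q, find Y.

Since D sits to the right of Y, Y = QD⁻¹.
det D = -10; the adjugate gives D⁻¹ = [[-3/10, 1/10], [-1/2, 1/2]].
Y = QD⁻¹ = [[-55, 23], [10, 4]] · [[-3/10, 1/10], [-1/2, 1/2]] = [[5, 6], [-5, 3]].

Y = [[5, 6], [-5, 3]]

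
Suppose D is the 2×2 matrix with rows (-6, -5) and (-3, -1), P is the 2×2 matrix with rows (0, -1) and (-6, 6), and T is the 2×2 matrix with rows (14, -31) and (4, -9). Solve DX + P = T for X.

DX = T − P = [[14, -30], [10, -15]].
D is on the left of X, so left-multiply by D⁻¹: X = D⁻¹(T − P).
det D = -9, so D⁻¹ = [[1/9, -5/9], [-1/3, 2/3]].
X = D⁻¹(T − P) = [[-4, 5], [2, 0]].

X = [[-4, 5], [2, 0]]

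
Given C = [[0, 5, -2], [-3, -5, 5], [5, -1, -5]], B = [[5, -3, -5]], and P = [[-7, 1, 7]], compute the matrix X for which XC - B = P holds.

XC = P + B = [[-2, -2, 2]].
C is on the right of X, so right-multiply by C⁻¹: X = (P + B)C⁻¹.
det C = -6; the adjugate gives C⁻¹ = [[-5, -9/2, -5/2], [-5/3, -5/3, -1], [-14/3, -25/6, -5/2]].
X = (P + B)C⁻¹ = [[4, 4, 2]].

X = [[4, 4, 2]]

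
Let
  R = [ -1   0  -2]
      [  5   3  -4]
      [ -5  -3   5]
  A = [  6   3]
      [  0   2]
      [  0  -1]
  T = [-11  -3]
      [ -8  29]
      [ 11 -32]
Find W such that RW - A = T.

W = [[-1, 4], [3, 1], [3, -2]]

RW = T + A = [[-5, 0], [-8, 31], [11, -33]].
R is on the left of W, so left-multiply by R⁻¹: W = R⁻¹(T + A).
det R = -3; the adjugate gives R⁻¹ = [[-1, -2, -2], [5/3, 5, 14/3], [0, 1, 1]].
W = R⁻¹(T + A) = [[-1, 4], [3, 1], [3, -2]].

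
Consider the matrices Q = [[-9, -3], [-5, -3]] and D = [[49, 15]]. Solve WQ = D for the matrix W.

W = [[-6, 1]]

Since Q sits to the right of W, W = DQ⁻¹.
det Q = 12; the adjugate gives Q⁻¹ = [[-1/4, 1/4], [5/12, -3/4]].
W = DQ⁻¹ = [[49, 15]] · [[-1/4, 1/4], [5/12, -3/4]] = [[-6, 1]].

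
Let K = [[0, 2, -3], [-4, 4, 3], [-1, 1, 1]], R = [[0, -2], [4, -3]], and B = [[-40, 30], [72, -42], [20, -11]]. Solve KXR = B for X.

X = K⁻¹BR⁻¹ (apply K⁻¹ on the left and R⁻¹ on the right).
det K = 2; the adjugate gives K⁻¹ = [[1/2, -5/2, 9], [1/2, -3/2, 6], [0, -1, 4]].
det R = 8, so R⁻¹ = [[-3/8, 1/4], [-1/2, 0]].
K⁻¹B = [[-20, 21], [-8, 12], [8, -2]].
X = (K⁻¹B)R⁻¹ = [[-3, -5], [-3, -2], [-2, 2]].

X = [[-3, -5], [-3, -2], [-2, 2]]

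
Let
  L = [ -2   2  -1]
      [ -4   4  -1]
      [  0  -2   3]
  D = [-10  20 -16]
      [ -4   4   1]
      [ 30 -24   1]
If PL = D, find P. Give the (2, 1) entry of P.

L is on the right of P, so right-multiply by L⁻¹: P = DL⁻¹.
det L = -4; the adjugate gives L⁻¹ = [[-5/2, 1, -1/2], [-3, 3/2, -1/2], [-2, 1, 0]].
P = DL⁻¹ = [[-10, 20, -16], [-4, 4, 1], [30, -24, 1]] · [[-5/2, 1, -1/2], [-3, 3/2, -1/2], [-2, 1, 0]] = [[-3, 4, -5], [-4, 3, 0], [-5, -5, -3]].

-4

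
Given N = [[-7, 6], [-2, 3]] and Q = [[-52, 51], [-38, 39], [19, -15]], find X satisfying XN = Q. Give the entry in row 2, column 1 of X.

4

Since N sits to the right of X, X = QN⁻¹.
N has determinant -9; N⁻¹ = [[-1/3, 2/3], [-2/9, 7/9]].
X = QN⁻¹ = [[-52, 51], [-38, 39], [19, -15]] · [[-1/3, 2/3], [-2/9, 7/9]] = [[6, 5], [4, 5], [-3, 1]].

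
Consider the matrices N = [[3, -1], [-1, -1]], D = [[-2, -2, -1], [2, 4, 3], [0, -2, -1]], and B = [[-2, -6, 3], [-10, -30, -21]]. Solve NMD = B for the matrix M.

Left-multiply by N⁻¹ and right-multiply by D⁻¹: M = N⁻¹BD⁻¹.
N has determinant -4; N⁻¹ = [[1/4, -1/4], [-1/4, -3/4]].
det D = -4; the adjugate gives D⁻¹ = [[-1/2, 0, 1/2], [-1/2, -1/2, -1], [1, 1, 1]].
N⁻¹B = [[2, 6, 6], [8, 24, 15]].
M = (N⁻¹B)D⁻¹ = [[2, 3, 1], [-1, 3, -5]].

M = [[2, 3, 1], [-1, 3, -5]]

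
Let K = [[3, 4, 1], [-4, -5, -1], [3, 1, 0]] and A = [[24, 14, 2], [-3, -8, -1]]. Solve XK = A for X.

X = [[2, 0, 6], [5, 6, 2]]

K is on the right of X, so right-multiply by K⁻¹: X = AK⁻¹.
det K = 2, so K⁻¹ = [[1/2, 1/2, 1/2], [-3/2, -3/2, -1/2], [11/2, 9/2, 1/2]].
X = AK⁻¹ = [[24, 14, 2], [-3, -8, -1]] · [[1/2, 1/2, 1/2], [-3/2, -3/2, -1/2], [11/2, 9/2, 1/2]] = [[2, 0, 6], [5, 6, 2]].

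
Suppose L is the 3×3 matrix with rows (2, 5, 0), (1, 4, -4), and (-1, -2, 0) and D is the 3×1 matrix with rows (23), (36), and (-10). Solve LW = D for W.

L is on the left of W, so left-multiply by L⁻¹: W = L⁻¹D.
det L = 4, so L⁻¹ = [[-2, 0, -5], [1, 0, 2], [1/2, -1/4, 3/4]].
W = L⁻¹D = [[-2, 0, -5], [1, 0, 2], [1/2, -1/4, 3/4]] · [[23], [36], [-10]] = [[4], [3], [-5]].

W = [[4], [3], [-5]]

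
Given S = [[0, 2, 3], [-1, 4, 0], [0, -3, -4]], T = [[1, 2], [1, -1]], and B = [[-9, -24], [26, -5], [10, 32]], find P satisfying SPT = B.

P = [[1, -3], [2, 4], [-5, -2]]

Isolating P: multiply by S⁻¹ from the left and T⁻¹ from the right, so P = S⁻¹BT⁻¹.
det S = 1, so S⁻¹ = [[-16, -1, -12], [-4, 0, -3], [3, 0, 2]].
det T = -3; the adjugate gives T⁻¹ = [[1/3, 2/3], [1/3, -1/3]].
S⁻¹B = [[-2, 5], [6, 0], [-7, -8]].
P = (S⁻¹B)T⁻¹ = [[1, -3], [2, 4], [-5, -2]].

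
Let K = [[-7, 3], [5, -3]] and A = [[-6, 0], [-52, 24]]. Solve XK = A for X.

Since K sits to the right of X, X = AK⁻¹.
det K = 6; the adjugate gives K⁻¹ = [[-1/2, -1/2], [-5/6, -7/6]].
X = AK⁻¹ = [[-6, 0], [-52, 24]] · [[-1/2, -1/2], [-5/6, -7/6]] = [[3, 3], [6, -2]].

X = [[3, 3], [6, -2]]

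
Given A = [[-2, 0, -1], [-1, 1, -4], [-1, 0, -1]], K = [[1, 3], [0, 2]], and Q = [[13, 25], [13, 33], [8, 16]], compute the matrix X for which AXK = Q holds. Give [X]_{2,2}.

4

Isolating X: multiply by A⁻¹ from the left and K⁻¹ from the right, so X = A⁻¹QK⁻¹.
det A = 1; the adjugate gives A⁻¹ = [[-1, 0, 1], [3, 1, -7], [1, 0, -2]].
det K = 2, so K⁻¹ = [[1, -3/2], [0, 1/2]].
A⁻¹Q = [[-5, -9], [-4, -4], [-3, -7]].
X = (A⁻¹Q)K⁻¹ = [[-5, 3], [-4, 4], [-3, 1]].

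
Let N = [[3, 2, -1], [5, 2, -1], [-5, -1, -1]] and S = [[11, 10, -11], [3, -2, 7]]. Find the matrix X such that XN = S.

X = [[2, 5, 4], [1, -4, -4]]

Right-multiplying both sides by N⁻¹ gives X = SN⁻¹.
det N = 6, so N⁻¹ = [[-1/2, 1/2, 0], [5/3, -4/3, -1/3], [5/6, -7/6, -2/3]].
X = SN⁻¹ = [[11, 10, -11], [3, -2, 7]] · [[-1/2, 1/2, 0], [5/3, -4/3, -1/3], [5/6, -7/6, -2/3]] = [[2, 5, 4], [1, -4, -4]].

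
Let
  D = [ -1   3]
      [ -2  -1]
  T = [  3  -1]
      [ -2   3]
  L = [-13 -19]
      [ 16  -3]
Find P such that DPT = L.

Left-multiply by D⁻¹ and right-multiply by T⁻¹: P = D⁻¹LT⁻¹.
D has determinant 7; D⁻¹ = [[-1/7, -3/7], [2/7, -1/7]].
det T = 7, so T⁻¹ = [[3/7, 1/7], [2/7, 3/7]].
D⁻¹L = [[-5, 4], [-6, -5]].
P = (D⁻¹L)T⁻¹ = [[-1, 1], [-4, -3]].

P = [[-1, 1], [-4, -3]]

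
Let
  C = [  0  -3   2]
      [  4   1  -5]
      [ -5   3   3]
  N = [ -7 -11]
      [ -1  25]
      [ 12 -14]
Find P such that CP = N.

C is on the left of P, so left-multiply by C⁻¹: P = C⁻¹N.
det C = -5, so C⁻¹ = [[-18/5, -3, -13/5], [-13/5, -2, -8/5], [-17/5, -3, -12/5]].
P = C⁻¹N = [[-18/5, -3, -13/5], [-13/5, -2, -8/5], [-17/5, -3, -12/5]] · [[-7, -11], [-1, 25], [12, -14]] = [[-3, 1], [1, 1], [-2, -4]].

P = [[-3, 1], [1, 1], [-2, -4]]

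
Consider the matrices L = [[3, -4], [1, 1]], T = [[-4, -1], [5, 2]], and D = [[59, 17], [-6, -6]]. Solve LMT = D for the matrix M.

Isolating M: multiply by L⁻¹ from the left and T⁻¹ from the right, so M = L⁻¹DT⁻¹.
det L = 7, so L⁻¹ = [[1/7, 4/7], [-1/7, 3/7]].
det T = -3, so T⁻¹ = [[-2/3, -1/3], [5/3, 4/3]].
L⁻¹D = [[5, -1], [-11, -5]].
M = (L⁻¹D)T⁻¹ = [[-5, -3], [-1, -3]].

M = [[-5, -3], [-1, -3]]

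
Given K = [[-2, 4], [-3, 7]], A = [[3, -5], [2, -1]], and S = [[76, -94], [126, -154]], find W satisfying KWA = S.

W = [[-4, -1], [2, 3]]

Left-multiply by K⁻¹ and right-multiply by A⁻¹: W = K⁻¹SA⁻¹.
K has determinant -2; K⁻¹ = [[-7/2, 2], [-3/2, 1]].
det A = 7; the adjugate gives A⁻¹ = [[-1/7, 5/7], [-2/7, 3/7]].
K⁻¹S = [[-14, 21], [12, -13]].
W = (K⁻¹S)A⁻¹ = [[-4, -1], [2, 3]].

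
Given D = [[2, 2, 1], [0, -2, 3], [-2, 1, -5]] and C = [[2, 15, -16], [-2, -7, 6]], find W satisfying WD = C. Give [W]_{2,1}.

Right-multiplying both sides by D⁻¹ gives W = CD⁻¹.
det D = -2; the adjugate gives D⁻¹ = [[-7/2, -11/2, -4], [3, 4, 3], [2, 3, 2]].
W = CD⁻¹ = [[2, 15, -16], [-2, -7, 6]] · [[-7/2, -11/2, -4], [3, 4, 3], [2, 3, 2]] = [[6, 1, 5], [-2, 1, -1]].

-2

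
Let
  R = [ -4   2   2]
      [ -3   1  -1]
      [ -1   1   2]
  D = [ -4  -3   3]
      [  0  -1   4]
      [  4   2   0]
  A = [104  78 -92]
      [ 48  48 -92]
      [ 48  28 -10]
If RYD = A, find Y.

Y = [[2, 5, -1], [0, -1, 5], [-2, 4, 0]]

Y = R⁻¹AD⁻¹ (apply R⁻¹ on the left and D⁻¹ on the right).
det R = -2; the adjugate gives R⁻¹ = [[-3/2, 1, 2], [-7/2, 3, 5], [1, -1, -1]].
det D = -4; the adjugate gives D⁻¹ = [[2, -3/2, 9/4], [-4, 3, -4], [-1, 1, -1]].
R⁻¹A = [[-12, -13, 26], [20, 11, -4], [8, 2, 10]].
Y = (R⁻¹A)D⁻¹ = [[2, 5, -1], [0, -1, 5], [-2, 4, 0]].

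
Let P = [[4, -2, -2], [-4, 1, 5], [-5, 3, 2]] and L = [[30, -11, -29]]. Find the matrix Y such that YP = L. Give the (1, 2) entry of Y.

-5

Since P sits to the right of Y, Y = LP⁻¹.
det P = -4; the adjugate gives P⁻¹ = [[13/4, 1/2, 2], [17/4, 1/2, 3], [7/4, 1/2, 1]].
Y = LP⁻¹ = [[30, -11, -29]] · [[13/4, 1/2, 2], [17/4, 1/2, 3], [7/4, 1/2, 1]] = [[0, -5, -2]].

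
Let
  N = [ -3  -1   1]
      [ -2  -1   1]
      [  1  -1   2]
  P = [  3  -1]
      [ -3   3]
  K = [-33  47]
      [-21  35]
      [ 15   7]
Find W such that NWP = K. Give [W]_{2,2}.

-2

W = N⁻¹KP⁻¹ (apply N⁻¹ on the left and P⁻¹ on the right).
det N = 1, so N⁻¹ = [[-1, 1, 0], [5, -7, 1], [3, -4, 1]].
det P = 6, so P⁻¹ = [[1/2, 1/6], [1/2, 1/2]].
N⁻¹K = [[12, -12], [-3, -3], [0, 8]].
W = (N⁻¹K)P⁻¹ = [[0, -4], [-3, -2], [4, 4]].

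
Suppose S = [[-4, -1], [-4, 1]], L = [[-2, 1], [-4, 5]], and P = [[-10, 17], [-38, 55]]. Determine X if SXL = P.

X = [[1, -2], [-1, 4]]

Left-multiply by S⁻¹ and right-multiply by L⁻¹: X = S⁻¹PL⁻¹.
det S = -8; the adjugate gives S⁻¹ = [[-1/8, -1/8], [-1/2, 1/2]].
det L = -6, so L⁻¹ = [[-5/6, 1/6], [-2/3, 1/3]].
S⁻¹P = [[6, -9], [-14, 19]].
X = (S⁻¹P)L⁻¹ = [[1, -2], [-1, 4]].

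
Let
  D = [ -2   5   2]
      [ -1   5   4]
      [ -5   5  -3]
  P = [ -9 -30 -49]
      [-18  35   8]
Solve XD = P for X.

Right-multiplying both sides by D⁻¹ gives X = PD⁻¹.
det D = -5; the adjugate gives D⁻¹ = [[7, -5, -2], [23/5, -16/5, -6/5], [-4, 3, 1]].
X = PD⁻¹ = [[-9, -30, -49], [-18, 35, 8]] · [[7, -5, -2], [23/5, -16/5, -6/5], [-4, 3, 1]] = [[-5, -6, 5], [3, 2, 2]].

X = [[-5, -6, 5], [3, 2, 2]]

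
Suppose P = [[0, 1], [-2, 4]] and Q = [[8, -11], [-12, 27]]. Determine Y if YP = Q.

Y = [[5, -4], [3, 6]]

Since P sits to the right of Y, Y = QP⁻¹.
det P = 2, so P⁻¹ = [[2, -1/2], [1, 0]].
Y = QP⁻¹ = [[8, -11], [-12, 27]] · [[2, -1/2], [1, 0]] = [[5, -4], [3, 6]].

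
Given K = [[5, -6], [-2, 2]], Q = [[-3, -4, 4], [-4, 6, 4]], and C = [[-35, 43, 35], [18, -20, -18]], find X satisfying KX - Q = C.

KX = C + Q = [[-38, 39, 39], [14, -14, -14]].
Left-multiplying both sides by K⁻¹ gives X = K⁻¹(C + Q).
det K = -2; the adjugate gives K⁻¹ = [[-1, -3], [-1, -5/2]].
X = K⁻¹(C + Q) = [[-4, 3, 3], [3, -4, -4]].

X = [[-4, 3, 3], [3, -4, -4]]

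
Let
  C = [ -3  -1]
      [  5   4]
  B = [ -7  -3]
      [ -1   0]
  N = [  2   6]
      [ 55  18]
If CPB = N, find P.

Left-multiply by C⁻¹ and right-multiply by B⁻¹: P = C⁻¹NB⁻¹.
det C = -7, so C⁻¹ = [[-4/7, -1/7], [5/7, 3/7]].
B has determinant -3; B⁻¹ = [[0, -1], [-1/3, 7/3]].
C⁻¹N = [[-9, -6], [25, 12]].
P = (C⁻¹N)B⁻¹ = [[2, -5], [-4, 3]].

P = [[2, -5], [-4, 3]]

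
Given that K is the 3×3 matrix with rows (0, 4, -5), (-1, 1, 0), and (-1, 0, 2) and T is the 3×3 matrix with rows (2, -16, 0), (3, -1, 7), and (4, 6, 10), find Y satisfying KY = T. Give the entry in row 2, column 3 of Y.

Left-multiplying both sides by K⁻¹ gives Y = K⁻¹T.
det K = 3, so K⁻¹ = [[2/3, -8/3, 5/3], [2/3, -5/3, 5/3], [1/3, -4/3, 4/3]].
Y = K⁻¹T = [[2/3, -8/3, 5/3], [2/3, -5/3, 5/3], [1/3, -4/3, 4/3]] · [[2, -16, 0], [3, -1, 7], [4, 6, 10]] = [[0, 2, -2], [3, 1, 5], [2, 4, 4]].

5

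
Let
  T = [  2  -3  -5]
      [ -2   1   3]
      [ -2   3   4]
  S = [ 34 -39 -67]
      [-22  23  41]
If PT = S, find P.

P = [[5, -6, -6], [-2, 5, 4]]

Since T sits to the right of P, P = ST⁻¹.
T has determinant 4; T⁻¹ = [[-5/4, -3/4, -1], [1/2, -1/2, 1], [-1, 0, -1]].
P = ST⁻¹ = [[34, -39, -67], [-22, 23, 41]] · [[-5/4, -3/4, -1], [1/2, -1/2, 1], [-1, 0, -1]] = [[5, -6, -6], [-2, 5, 4]].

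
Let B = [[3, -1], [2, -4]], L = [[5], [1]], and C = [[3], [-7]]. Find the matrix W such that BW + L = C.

BW = C − L = [[-2], [-8]].
Since B multiplies W on the left, W = B⁻¹(C − L).
B has determinant -10; B⁻¹ = [[2/5, -1/10], [1/5, -3/10]].
W = B⁻¹(C − L) = [[0], [2]].

W = [[0], [2]]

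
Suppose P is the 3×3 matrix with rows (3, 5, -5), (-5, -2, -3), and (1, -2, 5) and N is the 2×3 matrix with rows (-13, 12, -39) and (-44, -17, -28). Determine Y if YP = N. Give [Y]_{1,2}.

Since P sits to the right of Y, Y = NP⁻¹.
det P = 2, so P⁻¹ = [[-8, -15/2, -25/2], [11, 10, 17], [6, 11/2, 19/2]].
Y = NP⁻¹ = [[-13, 12, -39], [-44, -17, -28]] · [[-8, -15/2, -25/2], [11, 10, 17], [6, 11/2, 19/2]] = [[2, 3, -4], [-3, 6, -5]].

3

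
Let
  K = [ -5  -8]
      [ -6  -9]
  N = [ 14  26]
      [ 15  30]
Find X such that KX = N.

K is on the left of X, so left-multiply by K⁻¹: X = K⁻¹N.
K has determinant -3; K⁻¹ = [[3, -8/3], [-2, 5/3]].
X = K⁻¹N = [[3, -8/3], [-2, 5/3]] · [[14, 26], [15, 30]] = [[2, -2], [-3, -2]].

X = [[2, -2], [-3, -2]]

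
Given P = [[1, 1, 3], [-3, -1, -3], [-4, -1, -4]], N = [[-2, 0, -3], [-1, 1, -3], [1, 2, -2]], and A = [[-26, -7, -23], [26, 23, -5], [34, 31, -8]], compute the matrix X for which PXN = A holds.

X = [[-2, 0, -4], [-1, 3, -1], [1, 4, -2]]

Left-multiply by P⁻¹ and right-multiply by N⁻¹: X = P⁻¹AN⁻¹.
det P = -2; the adjugate gives P⁻¹ = [[-1/2, -1/2, 0], [0, -4, 3], [1/2, 3/2, -1]].
det N = 1; the adjugate gives N⁻¹ = [[4, -6, 3], [-5, 7, -3], [-3, 4, -2]].
P⁻¹A = [[0, -8, 14], [-2, 1, -4], [-8, 0, -11]].
X = (P⁻¹A)N⁻¹ = [[-2, 0, -4], [-1, 3, -1], [1, 4, -2]].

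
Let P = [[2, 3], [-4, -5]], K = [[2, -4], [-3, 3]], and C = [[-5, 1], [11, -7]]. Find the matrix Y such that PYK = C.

Y = [[-2, 0], [2, 1]]

Isolating Y: multiply by P⁻¹ from the left and K⁻¹ from the right, so Y = P⁻¹CK⁻¹.
P has determinant 2; P⁻¹ = [[-5/2, -3/2], [2, 1]].
det K = -6, so K⁻¹ = [[-1/2, -2/3], [-1/2, -1/3]].
P⁻¹C = [[-4, 8], [1, -5]].
Y = (P⁻¹C)K⁻¹ = [[-2, 0], [2, 1]].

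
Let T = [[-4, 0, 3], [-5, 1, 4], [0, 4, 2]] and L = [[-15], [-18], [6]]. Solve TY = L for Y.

Since T multiplies Y on the left, Y = T⁻¹L.
det T = -4; the adjugate gives T⁻¹ = [[7/2, -3, 3/4], [-5/2, 2, -1/4], [5, -4, 1]].
Y = T⁻¹L = [[7/2, -3, 3/4], [-5/2, 2, -1/4], [5, -4, 1]] · [[-15], [-18], [6]] = [[6], [0], [3]].

Y = [[6], [0], [3]]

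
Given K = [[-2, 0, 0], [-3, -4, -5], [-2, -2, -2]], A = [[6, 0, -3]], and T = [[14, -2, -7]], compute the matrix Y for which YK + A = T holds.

YK = T − A = [[8, -2, -4]].
Since K sits to the right of Y, Y = (T − A)K⁻¹.
K has determinant 4; K⁻¹ = [[-1/2, 0, 0], [1, 1, -5/2], [-1/2, -1, 2]].
Y = (T − A)K⁻¹ = [[-4, 2, -3]].

Y = [[-4, 2, -3]]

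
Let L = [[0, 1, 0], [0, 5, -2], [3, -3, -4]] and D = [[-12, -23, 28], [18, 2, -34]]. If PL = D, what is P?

P = [[-5, -6, -4], [-5, 5, 6]]

L is on the right of P, so right-multiply by L⁻¹: P = DL⁻¹.
det L = -6; the adjugate gives L⁻¹ = [[13/3, -2/3, 1/3], [1, 0, 0], [5/2, -1/2, 0]].
P = DL⁻¹ = [[-12, -23, 28], [18, 2, -34]] · [[13/3, -2/3, 1/3], [1, 0, 0], [5/2, -1/2, 0]] = [[-5, -6, -4], [-5, 5, 6]].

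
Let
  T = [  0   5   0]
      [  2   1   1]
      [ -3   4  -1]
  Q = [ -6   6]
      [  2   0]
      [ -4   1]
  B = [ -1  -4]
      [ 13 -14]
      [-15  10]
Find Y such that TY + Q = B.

Y = [[5, -5], [1, -2], [0, -2]]

TY = B − Q = [[5, -10], [11, -14], [-11, 9]].
T is on the left of Y, so left-multiply by T⁻¹: Y = T⁻¹(B − Q).
T has determinant -5; T⁻¹ = [[1, -1, -1], [1/5, 0, 0], [-11/5, 3, 2]].
Y = T⁻¹(B − Q) = [[5, -5], [1, -2], [0, -2]].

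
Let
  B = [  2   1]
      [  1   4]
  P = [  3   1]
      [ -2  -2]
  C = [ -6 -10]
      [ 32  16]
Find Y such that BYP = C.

Y = [[0, 4], [2, -2]]

Y = B⁻¹CP⁻¹ (apply B⁻¹ on the left and P⁻¹ on the right).
B has determinant 7; B⁻¹ = [[4/7, -1/7], [-1/7, 2/7]].
det P = -4, so P⁻¹ = [[1/2, 1/4], [-1/2, -3/4]].
B⁻¹C = [[-8, -8], [10, 6]].
Y = (B⁻¹C)P⁻¹ = [[0, 4], [2, -2]].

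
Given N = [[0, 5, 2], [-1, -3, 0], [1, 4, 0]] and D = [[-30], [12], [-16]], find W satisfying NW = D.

W = [[0], [-4], [-5]]

N is on the left of W, so left-multiply by N⁻¹: W = N⁻¹D.
det N = -2; the adjugate gives N⁻¹ = [[0, -4, -3], [0, 1, 1], [1/2, -5/2, -5/2]].
W = N⁻¹D = [[0, -4, -3], [0, 1, 1], [1/2, -5/2, -5/2]] · [[-30], [12], [-16]] = [[0], [-4], [-5]].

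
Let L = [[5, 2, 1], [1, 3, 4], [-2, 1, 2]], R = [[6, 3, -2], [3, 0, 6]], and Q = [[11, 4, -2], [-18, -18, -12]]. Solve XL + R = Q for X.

X = [[0, 1, -2], [-4, -3, -1]]

XL = Q − R = [[5, 1, 0], [-21, -18, -18]].
Since L sits to the right of X, X = (Q − R)L⁻¹.
det L = -3; the adjugate gives L⁻¹ = [[-2/3, 1, -5/3], [10/3, -4, 19/3], [-7/3, 3, -13/3]].
X = (Q − R)L⁻¹ = [[0, 1, -2], [-4, -3, -1]].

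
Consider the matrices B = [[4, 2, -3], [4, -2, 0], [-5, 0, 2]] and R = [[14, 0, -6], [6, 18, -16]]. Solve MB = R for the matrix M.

Right-multiplying both sides by B⁻¹ gives M = RB⁻¹.
det B = -2; the adjugate gives B⁻¹ = [[2, 2, 3], [4, 7/2, 6], [5, 5, 8]].
M = RB⁻¹ = [[14, 0, -6], [6, 18, -16]] · [[2, 2, 3], [4, 7/2, 6], [5, 5, 8]] = [[-2, -2, -6], [4, -5, -2]].

M = [[-2, -2, -6], [4, -5, -2]]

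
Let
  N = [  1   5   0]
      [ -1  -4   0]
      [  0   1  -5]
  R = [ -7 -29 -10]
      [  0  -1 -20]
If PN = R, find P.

Since N sits to the right of P, P = RN⁻¹.
det N = -5, so N⁻¹ = [[-4, -5, 0], [1, 1, 0], [1/5, 1/5, -1/5]].
P = RN⁻¹ = [[-7, -29, -10], [0, -1, -20]] · [[-4, -5, 0], [1, 1, 0], [1/5, 1/5, -1/5]] = [[-3, 4, 2], [-5, -5, 4]].

P = [[-3, 4, 2], [-5, -5, 4]]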